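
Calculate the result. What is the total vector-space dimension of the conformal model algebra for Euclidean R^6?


The conformal model of R^6 uses Cl(7,1): the 6 Euclidean generators plus two extra orthogonal generators e+ (e+^2 = +1) and e- (e-^2 = -1), from which the null vectors e0, einf are built.
Number of generators m = 6 + 2 = 8.
dim Cl(p,q) = 2^m = 2^8 = 256


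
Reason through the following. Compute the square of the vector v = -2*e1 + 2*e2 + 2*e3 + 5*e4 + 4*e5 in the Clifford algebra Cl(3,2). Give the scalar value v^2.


v^2 = sum of c_i^2 * e_i^2
Positive signature terms (e_i^2 = +1): (-2)^2 + 2^2 + 2^2 = 12
Negative signature terms (e_j^2 = -1): 5^2 + 4^2 = 41
v^2 = 12 - 41 = -29


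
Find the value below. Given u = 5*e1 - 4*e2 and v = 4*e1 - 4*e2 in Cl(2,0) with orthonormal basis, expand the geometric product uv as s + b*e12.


Expand: (5*e1 - 4*e2)(4*e1 - 4*e2)
= 5*4*e1e1 + 5*(-4)*e1e2 + (-4)*4*e2e1 + (-4)*(-4)*e2e2
Using e1^2 = e2^2 = 1, e2e1 = -e1e2:
Scalar part s = 5*4 + (-4)*(-4) = 20 + 16 = 36
Bivector part b = 5*(-4) - (-4)*4 = -20 - (-16) = -4
uv = 36 - 4*e12


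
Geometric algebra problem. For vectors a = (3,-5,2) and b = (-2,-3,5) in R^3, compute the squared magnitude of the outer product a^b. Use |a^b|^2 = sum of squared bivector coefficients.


a wedge b = (a1*b2 - a2*b1)*e12 + (a1*b3 - a3*b1)*e13 + (a2*b3 - a3*b2)*e23
e12 coeff: 3*(-3) - (-5)*(-2) = -9 - 10 = -19
e13 coeff: 3*5 - 2*(-2) = 15 - (-4) = 19
e23 coeff: (-5)*5 - 2*(-3) = -25 - (-6) = -19
|a wedge b|^2 = (-19)^2 + 19^2 + (-19)^2
= 361 + 361 + 361
= 1083


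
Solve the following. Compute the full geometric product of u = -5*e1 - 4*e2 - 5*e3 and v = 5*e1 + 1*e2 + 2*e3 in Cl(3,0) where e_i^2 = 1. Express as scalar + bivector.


In Cl(3,0): e_i^2 = 1, e_ie_j = -e_je_i for i != j.
Scalar part = u . v = (-5)*5 + (-4)*1 + (-5)*2
= -25 + (-4) + (-10) = -39
e12 coeff = (-5)*1 - (-4)*5 = -5 - (-20) = 15
e13 coeff = (-5)*2 - (-5)*5 = -10 - (-25) = 15
e23 coeff = (-4)*2 - (-5)*1 = -8 - (-5) = -3
uv = -39 + 15*e12 + 15*e13 - 3*e23


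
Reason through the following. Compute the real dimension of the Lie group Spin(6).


Spin(n) double-covers SO(n); both have Lie algebra so(n) of dimension n(n-1)/2.
n = 6
n(n-1) = 6 * 5 = 30
dim Spin(6) = 30/2 = 15


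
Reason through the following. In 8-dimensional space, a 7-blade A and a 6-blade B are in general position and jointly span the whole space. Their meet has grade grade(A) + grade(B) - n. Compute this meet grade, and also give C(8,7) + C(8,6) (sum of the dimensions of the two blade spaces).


Meet grade = grade(A) + grade(B) - n
= 7 + 6 - 8 = 5
C(8,7) = 8
C(8,6) = 28
dim_A + dim_B = 8 + 28 = 36


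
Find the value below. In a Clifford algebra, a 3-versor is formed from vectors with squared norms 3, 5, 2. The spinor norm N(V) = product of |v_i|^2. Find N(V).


Spinor norm N(V) = |v1|^2 * |v2|^2 * ... * |v3|^2
= 3 * 5 * 2
Running product: 3, 15, 30
N(V) = 30


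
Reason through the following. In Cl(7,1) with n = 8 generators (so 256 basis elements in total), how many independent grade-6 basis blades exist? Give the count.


Number of grade-k basis blades in Cl(p,q) with n = p + q is C(n, k).
n = 7 + 1 = 8
C(8, 6) = 8! / (6! * 2!)
= 40320 / (720 * 2)
= 28


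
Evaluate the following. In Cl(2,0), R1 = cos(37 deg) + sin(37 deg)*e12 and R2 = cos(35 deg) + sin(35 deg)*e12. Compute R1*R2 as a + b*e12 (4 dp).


Same-plane rotors commute and their half-angles add:
R1*R2 = cos(a1 + a2) + sin(a1 + a2)*e12.
a1 + a2 = 37 + 35 = 72 deg
cos(72 deg) = 0.3090
sin(72 deg) = 0.9511
R1*R2 = 0.3090 + 0.9511*e12


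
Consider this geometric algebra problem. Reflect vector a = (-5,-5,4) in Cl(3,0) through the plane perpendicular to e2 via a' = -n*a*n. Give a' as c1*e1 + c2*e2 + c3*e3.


Reflection formula: a' = -n*a*n, with n = e2 (unit vector, n^2 = 1).
For reflection through hyperplane perp to e2:
The component along e2 flips sign, others stay.
a = (-5, -5, 4)
a' = (-5, 5, 4)
a' = -5*e1 + 5*e2 + 4*e3


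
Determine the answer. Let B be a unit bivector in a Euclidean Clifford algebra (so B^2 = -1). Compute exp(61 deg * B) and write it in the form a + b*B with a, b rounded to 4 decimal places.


For a unit bivector B with B^2 = -1, the exponential series gives
e^(theta*B) = cos(theta) + sin(theta)*B (the GA analogue of Euler's formula).
theta = 61 degrees = 1.064651 rad
cos(61 deg) = 0.4848
sin(61 deg) = 0.8746
exp(theta*B) = 0.4848 + 0.8746*B


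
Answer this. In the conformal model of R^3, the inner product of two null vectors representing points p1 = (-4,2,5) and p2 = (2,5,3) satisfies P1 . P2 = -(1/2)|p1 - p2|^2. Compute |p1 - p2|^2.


p1 - p2 = (-6, -3, 2)
|p1 - p2|^2 = (-6)^2 + (-3)^2 + 2^2
= 36 + 9 + 4
= 49


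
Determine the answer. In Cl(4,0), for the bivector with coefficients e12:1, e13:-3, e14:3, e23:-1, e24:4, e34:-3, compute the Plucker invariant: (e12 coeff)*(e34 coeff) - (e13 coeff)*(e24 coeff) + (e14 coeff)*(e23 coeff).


Plucker relation: af - be + cd
a*f = 1*(-3) = -3
b*e = (-3)*4 = -12
c*d = 3*(-1) = -3
af - be + cd = -3 - (-12) + (-3)
= 6


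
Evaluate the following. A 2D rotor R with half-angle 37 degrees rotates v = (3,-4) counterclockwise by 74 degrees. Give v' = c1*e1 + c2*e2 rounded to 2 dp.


Rotor R = cos(37deg) - sin(37deg)*e12
Rotation angle theta = 2 * 37 = 74 degrees
v' = R*v*~R rotates v by theta.
cos(74deg) = 0.2756, sin(74deg) = 0.9613
v'_1 = 3*cos(74deg) - (-4)*sin(74deg)
= 3*0.2756 - (-4)*0.9613
= 4.67
v'_2 = 3*sin(74deg) + (-4)*cos(74deg)
= 3*0.9613 + (-4)*0.2756
= 1.78
v' = 4.67*e1 + 1.78*e2


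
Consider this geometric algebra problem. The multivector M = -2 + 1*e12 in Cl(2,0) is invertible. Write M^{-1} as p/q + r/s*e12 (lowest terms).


M = -2 + 1*e12, where e12^2 = -1.
Since M commutes with its reverse ~M = a - b*e12, M * ~M = a^2 - b^2*e12^2 = a^2 + b^2.
So M^{-1} = ~M / (a^2 + b^2) = (a - b*e12)/(a^2 + b^2).
a^2 + b^2 = 4 + 1 = 5
Scalar part = -2/5 = -2/5
Bivector coeff = -1/5 = -1/5
M^{-1} = -2/5 - 1/5*e12


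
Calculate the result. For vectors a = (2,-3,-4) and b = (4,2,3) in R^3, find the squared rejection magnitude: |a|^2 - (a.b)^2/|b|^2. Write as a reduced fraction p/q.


|a|^2 = 2^2 + (-3)^2 + (-4)^2 = 29
|b|^2 = 4^2 + 2^2 + 3^2 = 29
a . b = 2*4 + (-3)*2 + (-4)*3 = -10
(a.b)^2 = (-10)^2 = 100
|rej|^2 = 29 - 100/29
= (841 - 100)/29
= 741/29
In lowest terms: 741/29


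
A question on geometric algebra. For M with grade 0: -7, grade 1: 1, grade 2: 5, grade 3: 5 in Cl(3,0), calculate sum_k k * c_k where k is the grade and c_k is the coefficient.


Grade-weighted sum = sum of grade_k * coefficient_k
0*(-7) = 0
1*1 = 1
2*5 = 10
3*5 = 15
Total = 0 + 1 + 10 + 15 = 26


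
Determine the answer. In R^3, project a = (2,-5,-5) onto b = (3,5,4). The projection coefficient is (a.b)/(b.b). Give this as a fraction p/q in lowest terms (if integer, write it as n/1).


Projection coefficient = (a . b) / (b . b)
a . b = 2*3 + (-5)*5 + (-5)*4
= 6 + (-25) + (-20) = -39
b . b = 3^2 + 5^2 + 4^2
= 9 + 25 + 16 = 50
Coefficient = -39/50
In lowest terms: -39/50


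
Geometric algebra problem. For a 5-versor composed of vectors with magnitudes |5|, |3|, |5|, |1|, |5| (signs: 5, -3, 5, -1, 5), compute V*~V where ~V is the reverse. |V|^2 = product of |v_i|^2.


Each vector v_i has |v_i|^2 = s_i^2
Squared scales: 5^2 = 25, (-3)^2 = 9, 5^2 = 25, (-1)^2 = 1, 5^2 = 25
|V|^2 = 25 * 9 * 25 * 1 * 25
= 140625


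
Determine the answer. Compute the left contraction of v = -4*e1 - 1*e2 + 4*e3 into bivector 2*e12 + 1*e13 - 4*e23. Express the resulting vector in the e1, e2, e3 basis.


Left contraction v _| B = <vB>_1 (grade-1 part of the geometric product vB).
Using e1_|e12 = e2, e2_|e12 = -e1, e1_|e13 = e3, e3_|e13 = -e1, e2_|e23 = e3, e3_|e23 = -e2:
e1 coeff: -v2*b12 - v3*b13 = -(-1)*(2) - (4)*(1) = -2
e2 coeff: v1*b12 - v3*b23 = (-4)*(2) - (4)*(-4) = 8
e3 coeff: v1*b13 + v2*b23 = (-4)*(1) + (-1)*(-4) = 0
v _| B = -2*e1 + 8*e2 + 0*e3


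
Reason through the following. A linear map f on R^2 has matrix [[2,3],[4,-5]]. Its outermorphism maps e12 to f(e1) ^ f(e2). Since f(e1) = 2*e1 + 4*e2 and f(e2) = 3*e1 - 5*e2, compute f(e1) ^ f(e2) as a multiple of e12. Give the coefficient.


The outermorphism of a linear map f sends e1^e2 to f(e1)^f(e2).
f(e1) = 2*e1 + 4*e2
f(e2) = 3*e1 - 5*e2
f(e1) ^ f(e2) = (2*e1 + 4*e2) ^ (3*e1 - 5*e2)
= 2*(-5)*e12 + 4*3*e21
= (-10 - 12)*e12
= -22*e12
Coefficient = -22


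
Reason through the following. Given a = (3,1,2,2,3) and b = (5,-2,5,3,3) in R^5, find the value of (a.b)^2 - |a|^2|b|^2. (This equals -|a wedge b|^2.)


a . b = 3*5 + 1*(-2) + 2*5 + 2*3 + 3*3
= 15 + (-2) + 10 + 6 + 9 = 38
|a|^2 = 3^2 + 1^2 + 2^2 + 2^2 + 3^2 = 27
|b|^2 = 5^2 + (-2)^2 + 5^2 + 3^2 + 3^2 = 72
(a.b)^2 = 38^2 = 1444
|a|^2 * |b|^2 = 27 * 72 = 1944
Result = 1444 - 1944 = -500


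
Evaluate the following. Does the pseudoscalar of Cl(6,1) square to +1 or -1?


The pseudoscalar I = e1...e_n (product of all n generators) of Cl(p,q) satisfies I^2 = (-1)^(q + n(n-1)/2).
p = 6, q = 1, n = p + q = 7
n(n-1)/2 = 7 * 6 / 2 = 21
Exponent = q + n(n-1)/2 = 1 + 21 = 22
I^2 = (-1)^22 = +1


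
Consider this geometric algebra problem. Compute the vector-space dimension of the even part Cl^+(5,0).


Even subalgebra dimension = 2^(n-1)
n = 5 + 0 = 5
2^(5 - 1) = 2^4 = 16
Verification: sum of C(5,k) for even k = 1 + 10 + 5 = 16
Result = 16


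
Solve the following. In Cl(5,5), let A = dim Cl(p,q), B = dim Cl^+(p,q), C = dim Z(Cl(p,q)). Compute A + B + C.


n = 5 + 5 = 10
Total dim = 2^10 = 1024
Even subalgebra dim = 2^9 = 512
n is even, so center dim = 1
Sum = 1024 + 512 + 1 = 1537


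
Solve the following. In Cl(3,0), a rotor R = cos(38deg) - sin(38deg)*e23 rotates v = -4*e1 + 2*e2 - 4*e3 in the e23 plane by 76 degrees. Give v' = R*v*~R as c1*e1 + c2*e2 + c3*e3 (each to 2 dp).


Rotor R = cos(38deg) - sin(38deg)*e23
Rotation angle theta = 2 * 38 = 76 degrees in the e23 plane (e2 -> e3).
The component perpendicular to the plane (e1) is invariant: v'_1 = v1 = -4.00
cos(76deg) = 0.2419, sin(76deg) = 0.9703
v'_2 = v2*cos(theta) - v3*sin(theta) = 2*0.2419 - (-4)*0.9703 = 4.37
v'_3 = v2*sin(theta) + v3*cos(theta) = 2*0.9703 + (-4)*0.2419 = 0.97
v' = -4.00*e1 + 4.37*e2 + 0.97*e3


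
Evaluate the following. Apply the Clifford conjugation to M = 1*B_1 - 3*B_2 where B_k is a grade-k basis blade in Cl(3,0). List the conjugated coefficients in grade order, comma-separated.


Clifford conjugate sign for grade k: (-1)^(k(k+1)/2)
Grade 1: (-1)^(1*2/2) = (-1)^1 = -1, coeff 1 -> -1
Grade 2: (-1)^(2*3/2) = (-1)^3 = -1, coeff -3 -> 3
Conjugated coefficients: -1, 3


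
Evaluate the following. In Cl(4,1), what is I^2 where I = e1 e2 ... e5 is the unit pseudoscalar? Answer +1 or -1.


The pseudoscalar I = e1...e_n (product of all n generators) of Cl(p,q) satisfies I^2 = (-1)^(q + n(n-1)/2).
p = 4, q = 1, n = p + q = 5
n(n-1)/2 = 5 * 4 / 2 = 10
Exponent = q + n(n-1)/2 = 1 + 10 = 11
I^2 = (-1)^11 = -1


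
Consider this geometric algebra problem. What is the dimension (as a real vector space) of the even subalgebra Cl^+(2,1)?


Even subalgebra dimension = 2^(n-1)
n = 2 + 1 = 3
2^(3 - 1) = 2^2 = 4
Verification: sum of C(3,k) for even k = 1 + 3 = 4
Result = 4


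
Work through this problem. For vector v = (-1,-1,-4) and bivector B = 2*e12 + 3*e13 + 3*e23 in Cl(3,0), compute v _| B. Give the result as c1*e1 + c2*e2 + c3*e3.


Left contraction v _| B = <vB>_1 (grade-1 part of the geometric product vB).
Using e1_|e12 = e2, e2_|e12 = -e1, e1_|e13 = e3, e3_|e13 = -e1, e2_|e23 = e3, e3_|e23 = -e2:
e1 coeff: -v2*b12 - v3*b13 = -(-1)*(2) - (-4)*(3) = 14
e2 coeff: v1*b12 - v3*b23 = (-1)*(2) - (-4)*(3) = 10
e3 coeff: v1*b13 + v2*b23 = (-1)*(3) + (-1)*(3) = -6
v _| B = 14*e1 + 10*e2 - 6*e3


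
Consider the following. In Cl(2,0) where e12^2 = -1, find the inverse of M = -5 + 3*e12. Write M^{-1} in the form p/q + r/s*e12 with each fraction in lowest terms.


M = -5 + 3*e12, where e12^2 = -1.
Since M commutes with its reverse ~M = a - b*e12, M * ~M = a^2 - b^2*e12^2 = a^2 + b^2.
So M^{-1} = ~M / (a^2 + b^2) = (a - b*e12)/(a^2 + b^2).
a^2 + b^2 = 25 + 9 = 34
Scalar part = -5/34 = -5/34
Bivector coeff = -3/34 = -3/34
M^{-1} = -5/34 - 3/34*e12


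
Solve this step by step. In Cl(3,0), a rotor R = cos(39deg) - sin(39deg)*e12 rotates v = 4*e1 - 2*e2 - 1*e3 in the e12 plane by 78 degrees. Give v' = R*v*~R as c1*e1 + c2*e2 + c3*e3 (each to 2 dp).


Rotor R = cos(39deg) - sin(39deg)*e12
Rotation angle theta = 2 * 39 = 78 degrees in the e12 plane (e1 -> e2).
The component perpendicular to the plane (e3) is invariant: v'_3 = v3 = -1.00
cos(78deg) = 0.2079, sin(78deg) = 0.9781
v'_1 = v1*cos(theta) - v2*sin(theta) = 4*0.2079 - (-2)*0.9781 = 2.79
v'_2 = v1*sin(theta) + v2*cos(theta) = 4*0.9781 + (-2)*0.2079 = 3.50
v' = 2.79*e1 + 3.50*e2 - 1.00*e3


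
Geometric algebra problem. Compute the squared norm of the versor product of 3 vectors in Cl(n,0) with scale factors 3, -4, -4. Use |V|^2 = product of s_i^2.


Each vector v_i has |v_i|^2 = s_i^2
Squared scales: 3^2 = 9, (-4)^2 = 16, (-4)^2 = 16
|V|^2 = 9 * 16 * 16
= 2304


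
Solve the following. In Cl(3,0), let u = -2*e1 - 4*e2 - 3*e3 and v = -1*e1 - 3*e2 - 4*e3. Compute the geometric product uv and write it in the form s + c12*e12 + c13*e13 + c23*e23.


In Cl(3,0): e_i^2 = 1, e_ie_j = -e_je_i for i != j.
Scalar part = u . v = (-2)*(-1) + (-4)*(-3) + (-3)*(-4)
= 2 + 12 + 12 = 26
e12 coeff = (-2)*(-3) - (-4)*(-1) = 6 - 4 = 2
e13 coeff = (-2)*(-4) - (-3)*(-1) = 8 - 3 = 5
e23 coeff = (-4)*(-4) - (-3)*(-3) = 16 - 9 = 7
uv = 26 + 2*e12 + 5*e13 + 7*e23


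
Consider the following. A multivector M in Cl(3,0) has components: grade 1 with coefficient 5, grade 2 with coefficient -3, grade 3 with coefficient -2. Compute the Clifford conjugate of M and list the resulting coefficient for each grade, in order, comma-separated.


Clifford conjugate sign for grade k: (-1)^(k(k+1)/2)
Grade 1: (-1)^(1*2/2) = (-1)^1 = -1, coeff 5 -> -5
Grade 2: (-1)^(2*3/2) = (-1)^3 = -1, coeff -3 -> 3
Grade 3: (-1)^(3*4/2) = (-1)^6 = 1, coeff -2 -> -2
Conjugated coefficients: -5, 3, -2


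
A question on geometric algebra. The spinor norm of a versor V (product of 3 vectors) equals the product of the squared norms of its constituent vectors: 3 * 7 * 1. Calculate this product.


Spinor norm N(V) = |v1|^2 * |v2|^2 * ... * |v3|^2
= 3 * 7 * 1
Running product: 3, 21, 21
N(V) = 21


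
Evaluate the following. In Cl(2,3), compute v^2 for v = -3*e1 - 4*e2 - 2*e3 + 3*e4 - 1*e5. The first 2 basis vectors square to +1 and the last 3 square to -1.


v^2 = sum of c_i^2 * e_i^2
Positive signature terms (e_i^2 = +1): (-3)^2 + (-4)^2 = 25
Negative signature terms (e_j^2 = -1): (-2)^2 + 3^2 + (-1)^2 = 14
v^2 = 25 - 14 = 11


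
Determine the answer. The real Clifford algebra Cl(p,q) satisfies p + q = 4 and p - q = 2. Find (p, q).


We need p + q = 4 and p - q = 2.
Adding: 2p = 4 + 2 = 6, so p = 3.
Then q = 4 - 3 = 1.
(p, q) = (3, 1)


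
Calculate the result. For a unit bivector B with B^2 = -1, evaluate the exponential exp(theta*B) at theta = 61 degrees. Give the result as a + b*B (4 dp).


For a unit bivector B with B^2 = -1, the exponential series gives
e^(theta*B) = cos(theta) + sin(theta)*B (the GA analogue of Euler's formula).
theta = 61 degrees = 1.064651 rad
cos(61 deg) = 0.4848
sin(61 deg) = 0.8746
exp(theta*B) = 0.4848 + 0.8746*B


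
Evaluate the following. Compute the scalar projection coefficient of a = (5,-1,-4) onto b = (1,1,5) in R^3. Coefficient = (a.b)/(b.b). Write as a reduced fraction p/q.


Projection coefficient = (a . b) / (b . b)
a . b = 5*1 + (-1)*1 + (-4)*5
= 5 + (-1) + (-20) = -16
b . b = 1^2 + 1^2 + 5^2
= 1 + 1 + 25 = 27
Coefficient = -16/27
In lowest terms: -16/27


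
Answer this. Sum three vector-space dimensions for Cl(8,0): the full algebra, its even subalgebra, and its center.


n = 8 + 0 = 8
Total dim = 2^8 = 256
Even subalgebra dim = 2^7 = 128
n is even, so center dim = 1
Sum = 256 + 128 + 1 = 385


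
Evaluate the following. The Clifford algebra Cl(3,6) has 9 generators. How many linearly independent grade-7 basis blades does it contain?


Number of grade-k basis blades in Cl(p,q) with n = p + q is C(n, k).
n = 3 + 6 = 9
C(9, 7) = 9! / (7! * 2!)
= 362880 / (5040 * 2)
= 36


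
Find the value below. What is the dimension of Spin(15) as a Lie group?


Spin(n) double-covers SO(n); both have Lie algebra so(n) of dimension n(n-1)/2.
n = 15
n(n-1) = 15 * 14 = 210
dim Spin(15) = 210/2 = 105


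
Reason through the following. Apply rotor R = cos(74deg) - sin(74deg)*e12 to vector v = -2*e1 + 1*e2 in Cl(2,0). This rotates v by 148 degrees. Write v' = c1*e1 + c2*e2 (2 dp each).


Rotor R = cos(74deg) - sin(74deg)*e12
Rotation angle theta = 2 * 74 = 148 degrees
v' = R*v*~R rotates v by theta.
cos(148deg) = -0.8480, sin(148deg) = 0.5299
v'_1 = -2*cos(148deg) - 1*sin(148deg)
= -2*(-0.8480) - 1*0.5299
= 1.17
v'_2 = -2*sin(148deg) + 1*cos(148deg)
= -2*0.5299 + 1*(-0.8480)
= -1.91
v' = 1.17*e1 - 1.91*e2


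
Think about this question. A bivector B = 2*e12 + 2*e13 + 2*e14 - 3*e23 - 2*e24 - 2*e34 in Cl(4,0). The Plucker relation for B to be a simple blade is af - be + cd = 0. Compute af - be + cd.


Plucker relation: af - be + cd
a*f = 2*(-2) = -4
b*e = 2*(-2) = -4
c*d = 2*(-3) = -6
af - be + cd = -4 - (-4) + (-6)
= -6


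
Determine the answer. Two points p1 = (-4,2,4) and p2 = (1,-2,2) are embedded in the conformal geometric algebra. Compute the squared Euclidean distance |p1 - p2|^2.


p1 - p2 = (-5, 4, 2)
|p1 - p2|^2 = (-5)^2 + 4^2 + 2^2
= 25 + 16 + 4
= 45


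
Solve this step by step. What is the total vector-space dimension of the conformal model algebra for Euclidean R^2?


The conformal model of R^2 uses Cl(3,1): the 2 Euclidean generators plus two extra orthogonal generators e+ (e+^2 = +1) and e- (e-^2 = -1), from which the null vectors e0, einf are built.
Number of generators m = 2 + 2 = 4.
dim Cl(p,q) = 2^m = 2^4 = 16


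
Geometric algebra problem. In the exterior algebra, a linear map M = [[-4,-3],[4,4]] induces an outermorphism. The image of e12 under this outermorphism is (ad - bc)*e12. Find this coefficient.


The outermorphism of a linear map f sends e1^e2 to f(e1)^f(e2).
f(e1) = -4*e1 + 4*e2
f(e2) = -3*e1 + 4*e2
f(e1) ^ f(e2) = (-4*e1 + 4*e2) ^ (-3*e1 + 4*e2)
= (-4)*4*e12 + 4*(-3)*e21
= (-16 - (-12))*e12
= -4*e12
Coefficient = -4


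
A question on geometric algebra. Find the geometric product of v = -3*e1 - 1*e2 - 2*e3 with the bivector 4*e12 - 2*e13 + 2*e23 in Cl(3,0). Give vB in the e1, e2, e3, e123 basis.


vB has grade-1 (vector) and grade-3 (trivector) parts: vB = (v _| B) + (v ^ B).
Vector part <vB>_1:
  e1: -v2*b12 - v3*b13 = -(-1)*(4) - (-2)*(-2) = 0
  e2: v1*b12 - v3*b23 = (-3)*(4) - (-2)*(2) = -8
  e3: v1*b13 + v2*b23 = (-3)*(-2) + (-1)*(2) = 4
Trivector part <vB>_3:
  e123: v1*b23 - v2*b13 + v3*b12 = (-3)*(2) - (-1)*(-2) + (-2)*(4) = -16
vB = 0*e1 - 8*e2 + 4*e3 - 16*e123


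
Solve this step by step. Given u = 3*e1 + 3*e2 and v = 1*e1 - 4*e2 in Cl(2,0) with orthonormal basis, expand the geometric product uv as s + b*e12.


Expand: (3*e1 + 3*e2)(1*e1 - 4*e2)
= 3*1*e1e1 + 3*(-4)*e1e2 + 3*1*e2e1 + 3*(-4)*e2e2
Using e1^2 = e2^2 = 1, e2e1 = -e1e2:
Scalar part s = 3*1 + 3*(-4) = 3 + (-12) = -9
Bivector part b = 3*(-4) - 3*1 = -12 - 3 = -15
uv = -9 - 15*e12


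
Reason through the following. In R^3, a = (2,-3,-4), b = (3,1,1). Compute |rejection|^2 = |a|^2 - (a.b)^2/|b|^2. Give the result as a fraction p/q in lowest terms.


|a|^2 = 2^2 + (-3)^2 + (-4)^2 = 29
|b|^2 = 3^2 + 1^2 + 1^2 = 11
a . b = 2*3 + (-3)*1 + (-4)*1 = -1
(a.b)^2 = (-1)^2 = 1
|rej|^2 = 29 - 1/11
= (319 - 1)/11
= 318/11
In lowest terms: 318/11


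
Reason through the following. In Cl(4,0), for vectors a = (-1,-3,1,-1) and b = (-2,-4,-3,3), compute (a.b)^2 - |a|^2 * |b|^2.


a . b = (-1)*(-2) + (-3)*(-4) + 1*(-3) + (-1)*3
= 2 + 12 + (-3) + (-3) = 8
|a|^2 = (-1)^2 + (-3)^2 + 1^2 + (-1)^2 = 12
|b|^2 = (-2)^2 + (-4)^2 + (-3)^2 + 3^2 = 38
(a.b)^2 = 8^2 = 64
|a|^2 * |b|^2 = 12 * 38 = 456
Result = 64 - 456 = -392


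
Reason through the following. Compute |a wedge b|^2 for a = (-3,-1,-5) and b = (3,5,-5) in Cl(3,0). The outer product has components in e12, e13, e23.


a wedge b = (a1*b2 - a2*b1)*e12 + (a1*b3 - a3*b1)*e13 + (a2*b3 - a3*b2)*e23
e12 coeff: (-3)*5 - (-1)*3 = -15 - (-3) = -12
e13 coeff: (-3)*(-5) - (-5)*3 = 15 - (-15) = 30
e23 coeff: (-1)*(-5) - (-5)*5 = 5 - (-25) = 30
|a wedge b|^2 = (-12)^2 + 30^2 + 30^2
= 144 + 900 + 900
= 1944


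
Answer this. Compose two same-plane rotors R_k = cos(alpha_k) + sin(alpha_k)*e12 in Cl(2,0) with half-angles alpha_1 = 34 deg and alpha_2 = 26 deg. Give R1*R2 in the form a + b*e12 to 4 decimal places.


Same-plane rotors commute and their half-angles add:
R1*R2 = cos(a1 + a2) + sin(a1 + a2)*e12.
a1 + a2 = 34 + 26 = 60 deg
cos(60 deg) = 0.5000
sin(60 deg) = 0.8660
R1*R2 = 0.5000 + 0.8660*e12


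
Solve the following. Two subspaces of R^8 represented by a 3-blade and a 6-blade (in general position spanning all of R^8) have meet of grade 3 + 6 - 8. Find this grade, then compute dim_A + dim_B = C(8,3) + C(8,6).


Meet grade = grade(A) + grade(B) - n
= 3 + 6 - 8 = 1
C(8,3) = 56
C(8,6) = 28
dim_A + dim_B = 56 + 28 = 84


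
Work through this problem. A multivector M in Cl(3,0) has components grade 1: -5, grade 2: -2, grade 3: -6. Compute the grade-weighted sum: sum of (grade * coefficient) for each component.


Grade-weighted sum = sum of grade_k * coefficient_k
1*(-5) = -5
2*(-2) = -4
3*(-6) = -18
Total = -5 + (-4) + (-18) = -27


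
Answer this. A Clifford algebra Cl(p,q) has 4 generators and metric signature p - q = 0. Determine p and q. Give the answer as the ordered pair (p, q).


We need p + q = 4 and p - q = 0.
Adding: 2p = 4 + 0 = 4, so p = 2.
Then q = 4 - 2 = 2.
(p, q) = (2, 2)


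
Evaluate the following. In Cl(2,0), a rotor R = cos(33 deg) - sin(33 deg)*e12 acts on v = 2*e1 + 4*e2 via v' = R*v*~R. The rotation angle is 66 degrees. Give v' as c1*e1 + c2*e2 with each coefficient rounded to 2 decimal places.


Rotor R = cos(33deg) - sin(33deg)*e12
Rotation angle theta = 2 * 33 = 66 degrees
v' = R*v*~R rotates v by theta.
cos(66deg) = 0.4067, sin(66deg) = 0.9135
v'_1 = 2*cos(66deg) - 4*sin(66deg)
= 2*0.4067 - 4*0.9135
= -2.84
v'_2 = 2*sin(66deg) + 4*cos(66deg)
= 2*0.9135 + 4*0.4067
= 3.45
v' = -2.84*e1 + 3.45*e2


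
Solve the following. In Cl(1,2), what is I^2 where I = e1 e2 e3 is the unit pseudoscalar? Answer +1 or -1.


The pseudoscalar I = e1...e_n (product of all n generators) of Cl(p,q) satisfies I^2 = (-1)^(q + n(n-1)/2).
p = 1, q = 2, n = p + q = 3
n(n-1)/2 = 3 * 2 / 2 = 3
Exponent = q + n(n-1)/2 = 2 + 3 = 5
I^2 = (-1)^5 = -1


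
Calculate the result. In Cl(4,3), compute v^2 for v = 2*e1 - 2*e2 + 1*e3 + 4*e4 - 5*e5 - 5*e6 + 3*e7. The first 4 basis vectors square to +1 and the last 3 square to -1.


v^2 = sum of c_i^2 * e_i^2
Positive signature terms (e_i^2 = +1): 2^2 + (-2)^2 + 1^2 + 4^2 = 25
Negative signature terms (e_j^2 = -1): (-5)^2 + (-5)^2 + 3^2 = 59
v^2 = 25 - 59 = -34


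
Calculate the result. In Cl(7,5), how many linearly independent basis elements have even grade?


Even subalgebra dimension = 2^(n-1)
n = 7 + 5 = 12
2^(12 - 1) = 2^11 = 2048
Verification: sum of C(12,k) for even k = 1 + 66 + 495 + 924 + 495 + 66 + 1 = 2048
Result = 2048


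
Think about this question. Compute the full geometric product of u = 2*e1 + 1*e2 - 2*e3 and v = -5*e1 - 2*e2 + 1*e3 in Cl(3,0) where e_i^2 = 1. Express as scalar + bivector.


In Cl(3,0): e_i^2 = 1, e_ie_j = -e_je_i for i != j.
Scalar part = u . v = 2*(-5) + 1*(-2) + (-2)*1
= -10 + (-2) + (-2) = -14
e12 coeff = 2*(-2) - 1*(-5) = -4 - (-5) = 1
e13 coeff = 2*1 - (-2)*(-5) = 2 - 10 = -8
e23 coeff = 1*1 - (-2)*(-2) = 1 - 4 = -3
uv = -14 + 1*e12 - 8*e13 - 3*e23


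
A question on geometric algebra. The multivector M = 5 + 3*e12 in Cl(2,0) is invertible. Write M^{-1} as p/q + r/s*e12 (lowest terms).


M = 5 + 3*e12, where e12^2 = -1.
Since M commutes with its reverse ~M = a - b*e12, M * ~M = a^2 - b^2*e12^2 = a^2 + b^2.
So M^{-1} = ~M / (a^2 + b^2) = (a - b*e12)/(a^2 + b^2).
a^2 + b^2 = 25 + 9 = 34
Scalar part = 5/34 = 5/34
Bivector coeff = -3/34 = -3/34
M^{-1} = 5/34 - 3/34*e12


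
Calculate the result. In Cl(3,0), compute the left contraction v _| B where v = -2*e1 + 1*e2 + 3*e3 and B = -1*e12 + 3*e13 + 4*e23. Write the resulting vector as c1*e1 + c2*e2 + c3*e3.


Left contraction v _| B = <vB>_1 (grade-1 part of the geometric product vB).
Using e1_|e12 = e2, e2_|e12 = -e1, e1_|e13 = e3, e3_|e13 = -e1, e2_|e23 = e3, e3_|e23 = -e2:
e1 coeff: -v2*b12 - v3*b13 = -(1)*(-1) - (3)*(3) = -8
e2 coeff: v1*b12 - v3*b23 = (-2)*(-1) - (3)*(4) = -10
e3 coeff: v1*b13 + v2*b23 = (-2)*(3) + (1)*(4) = -2
v _| B = -8*e1 - 10*e2 - 2*e3


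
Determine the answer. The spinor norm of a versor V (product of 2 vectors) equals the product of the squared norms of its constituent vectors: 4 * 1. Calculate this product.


Spinor norm N(V) = |v1|^2 * |v2|^2 * ... * |v2|^2
= 4 * 1
Running product: 4, 4
N(V) = 4


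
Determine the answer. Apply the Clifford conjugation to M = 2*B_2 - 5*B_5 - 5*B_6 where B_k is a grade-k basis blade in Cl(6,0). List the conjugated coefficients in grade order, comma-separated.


Clifford conjugate sign for grade k: (-1)^(k(k+1)/2)
Grade 2: (-1)^(2*3/2) = (-1)^3 = -1, coeff 2 -> -2
Grade 5: (-1)^(5*6/2) = (-1)^15 = -1, coeff -5 -> 5
Grade 6: (-1)^(6*7/2) = (-1)^21 = -1, coeff -5 -> 5
Conjugated coefficients: -2, 5, 5


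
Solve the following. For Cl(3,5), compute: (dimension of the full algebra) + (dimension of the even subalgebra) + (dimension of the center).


n = 3 + 5 = 8
Total dim = 2^8 = 256
Even subalgebra dim = 2^7 = 128
n is even, so center dim = 1
Sum = 256 + 128 + 1 = 385


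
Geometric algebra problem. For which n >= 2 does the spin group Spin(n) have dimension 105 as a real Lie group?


dim Spin(n) = dim so(n) = n(n-1)/2.
Solve n(n-1)/2 = 105, i.e. n^2 - n - 210 = 0.
Discriminant = 1 + 8*105 = 841
n = (1 + sqrt(841))/2 = (1 + 29)/2 = 15


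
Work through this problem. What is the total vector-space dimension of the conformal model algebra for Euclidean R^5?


The conformal model of R^5 uses Cl(6,1): the 5 Euclidean generators plus two extra orthogonal generators e+ (e+^2 = +1) and e- (e-^2 = -1), from which the null vectors e0, einf are built.
Number of generators m = 5 + 2 = 7.
dim Cl(p,q) = 2^m = 2^7 = 128


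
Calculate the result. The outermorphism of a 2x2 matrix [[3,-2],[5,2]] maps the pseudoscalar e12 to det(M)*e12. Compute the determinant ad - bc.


The outermorphism of a linear map f sends e1^e2 to f(e1)^f(e2).
f(e1) = 3*e1 + 5*e2
f(e2) = -2*e1 + 2*e2
f(e1) ^ f(e2) = (3*e1 + 5*e2) ^ (-2*e1 + 2*e2)
= 3*2*e12 + 5*(-2)*e21
= (6 - (-10))*e12
= 16*e12
Coefficient = 16


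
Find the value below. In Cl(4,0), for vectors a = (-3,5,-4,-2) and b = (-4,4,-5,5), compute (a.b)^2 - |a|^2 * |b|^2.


a . b = (-3)*(-4) + 5*4 + (-4)*(-5) + (-2)*5
= 12 + 20 + 20 + (-10) = 42
|a|^2 = (-3)^2 + 5^2 + (-4)^2 + (-2)^2 = 54
|b|^2 = (-4)^2 + 4^2 + (-5)^2 + 5^2 = 82
(a.b)^2 = 42^2 = 1764
|a|^2 * |b|^2 = 54 * 82 = 4428
Result = 1764 - 4428 = -2664


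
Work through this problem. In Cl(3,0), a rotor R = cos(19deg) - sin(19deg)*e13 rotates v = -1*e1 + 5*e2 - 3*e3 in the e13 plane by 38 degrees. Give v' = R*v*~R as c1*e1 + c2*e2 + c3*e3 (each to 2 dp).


Rotor R = cos(19deg) - sin(19deg)*e13
Rotation angle theta = 2 * 19 = 38 degrees in the e13 plane (e1 -> e3).
The component perpendicular to the plane (e2) is invariant: v'_2 = v2 = 5.00
cos(38deg) = 0.7880, sin(38deg) = 0.6157
v'_1 = v1*cos(theta) - v3*sin(theta) = -1*0.7880 - (-3)*0.6157 = 1.06
v'_3 = v1*sin(theta) + v3*cos(theta) = -1*0.6157 + (-3)*0.7880 = -2.98
v' = 1.06*e1 + 5.00*e2 - 2.98*e3


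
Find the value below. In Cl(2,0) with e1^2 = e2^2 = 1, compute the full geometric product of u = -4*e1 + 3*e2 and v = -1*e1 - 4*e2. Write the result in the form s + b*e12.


Expand: (-4*e1 + 3*e2)(-1*e1 - 4*e2)
= (-4)*(-1)*e1e1 + (-4)*(-4)*e1e2 + 3*(-1)*e2e1 + 3*(-4)*e2e2
Using e1^2 = e2^2 = 1, e2e1 = -e1e2:
Scalar part s = (-4)*(-1) + 3*(-4) = 4 + (-12) = -8
Bivector part b = (-4)*(-4) - 3*(-1) = 16 - (-3) = 19
uv = -8 + 19*e12


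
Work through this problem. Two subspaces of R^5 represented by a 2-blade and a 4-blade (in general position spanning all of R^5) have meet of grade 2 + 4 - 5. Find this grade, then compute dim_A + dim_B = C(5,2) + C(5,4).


Meet grade = grade(A) + grade(B) - n
= 2 + 4 - 5 = 1
C(5,2) = 10
C(5,4) = 5
dim_A + dim_B = 10 + 5 = 15


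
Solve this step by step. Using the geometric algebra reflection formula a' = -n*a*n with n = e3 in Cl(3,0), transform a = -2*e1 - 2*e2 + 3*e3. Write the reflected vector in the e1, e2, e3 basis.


Reflection formula: a' = -n*a*n, with n = e3 (unit vector, n^2 = 1).
For reflection through hyperplane perp to e3:
The component along e3 flips sign, others stay.
a = (-2, -2, 3)
a' = (-2, -2, -3)
a' = -2*e1 - 2*e2 - 3*e3


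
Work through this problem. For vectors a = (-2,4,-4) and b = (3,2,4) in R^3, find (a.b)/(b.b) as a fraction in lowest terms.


Projection coefficient = (a . b) / (b . b)
a . b = (-2)*3 + 4*2 + (-4)*4
= -6 + 8 + (-16) = -14
b . b = 3^2 + 2^2 + 4^2
= 9 + 4 + 16 = 29
Coefficient = -14/29
In lowest terms: -14/29


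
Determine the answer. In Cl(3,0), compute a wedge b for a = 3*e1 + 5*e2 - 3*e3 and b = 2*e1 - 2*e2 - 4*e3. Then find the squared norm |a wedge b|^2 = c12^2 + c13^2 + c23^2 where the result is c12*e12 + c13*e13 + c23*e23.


a wedge b = (a1*b2 - a2*b1)*e12 + (a1*b3 - a3*b1)*e13 + (a2*b3 - a3*b2)*e23
e12 coeff: 3*(-2) - 5*2 = -6 - 10 = -16
e13 coeff: 3*(-4) - (-3)*2 = -12 - (-6) = -6
e23 coeff: 5*(-4) - (-3)*(-2) = -20 - 6 = -26
|a wedge b|^2 = (-16)^2 + (-6)^2 + (-26)^2
= 256 + 36 + 676
= 968


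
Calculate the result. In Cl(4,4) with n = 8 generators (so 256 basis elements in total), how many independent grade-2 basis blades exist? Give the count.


Number of grade-k basis blades in Cl(p,q) with n = p + q is C(n, k).
n = 4 + 4 = 8
C(8, 2) = 8! / (2! * 6!)
= 40320 / (2 * 720)
= 28


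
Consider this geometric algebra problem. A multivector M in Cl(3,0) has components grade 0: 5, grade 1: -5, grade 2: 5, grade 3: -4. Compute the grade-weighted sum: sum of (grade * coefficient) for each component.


Grade-weighted sum = sum of grade_k * coefficient_k
0*5 = 0
1*(-5) = -5
2*5 = 10
3*(-4) = -12
Total = 0 + (-5) + 10 + (-12) = -7


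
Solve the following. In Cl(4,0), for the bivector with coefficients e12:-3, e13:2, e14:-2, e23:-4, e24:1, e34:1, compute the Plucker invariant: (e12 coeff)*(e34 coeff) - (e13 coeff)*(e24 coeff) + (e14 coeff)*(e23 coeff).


Plucker relation: af - be + cd
a*f = (-3)*1 = -3
b*e = 2*1 = 2
c*d = (-2)*(-4) = 8
af - be + cd = -3 - 2 + 8
= 3


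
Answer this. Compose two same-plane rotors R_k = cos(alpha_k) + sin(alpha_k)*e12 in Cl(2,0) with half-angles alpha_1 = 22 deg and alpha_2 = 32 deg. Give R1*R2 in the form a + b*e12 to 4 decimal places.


Same-plane rotors commute and their half-angles add:
R1*R2 = cos(a1 + a2) + sin(a1 + a2)*e12.
a1 + a2 = 22 + 32 = 54 deg
cos(54 deg) = 0.5878
sin(54 deg) = 0.8090
R1*R2 = 0.5878 + 0.8090*e12


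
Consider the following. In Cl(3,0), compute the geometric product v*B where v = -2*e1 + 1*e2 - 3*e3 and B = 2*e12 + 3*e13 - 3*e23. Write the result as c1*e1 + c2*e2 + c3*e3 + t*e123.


vB has grade-1 (vector) and grade-3 (trivector) parts: vB = (v _| B) + (v ^ B).
Vector part <vB>_1:
  e1: -v2*b12 - v3*b13 = -(1)*(2) - (-3)*(3) = 7
  e2: v1*b12 - v3*b23 = (-2)*(2) - (-3)*(-3) = -13
  e3: v1*b13 + v2*b23 = (-2)*(3) + (1)*(-3) = -9
Trivector part <vB>_3:
  e123: v1*b23 - v2*b13 + v3*b12 = (-2)*(-3) - (1)*(3) + (-3)*(2) = -3
vB = 7*e1 - 13*e2 - 9*e3 - 3*e123


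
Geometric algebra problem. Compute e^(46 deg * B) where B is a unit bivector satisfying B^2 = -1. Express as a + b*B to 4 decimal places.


For a unit bivector B with B^2 = -1, the exponential series gives
e^(theta*B) = cos(theta) + sin(theta)*B (the GA analogue of Euler's formula).
theta = 46 degrees = 0.802851 rad
cos(46 deg) = 0.6947
sin(46 deg) = 0.7193
exp(theta*B) = 0.6947 + 0.7193*B


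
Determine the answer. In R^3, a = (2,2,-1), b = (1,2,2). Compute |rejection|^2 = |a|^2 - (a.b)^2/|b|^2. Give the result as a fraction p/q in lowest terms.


|a|^2 = 2^2 + 2^2 + (-1)^2 = 9
|b|^2 = 1^2 + 2^2 + 2^2 = 9
a . b = 2*1 + 2*2 + (-1)*2 = 4
(a.b)^2 = 4^2 = 16
|rej|^2 = 9 - 16/9
= (81 - 16)/9
= 65/9
In lowest terms: 65/9


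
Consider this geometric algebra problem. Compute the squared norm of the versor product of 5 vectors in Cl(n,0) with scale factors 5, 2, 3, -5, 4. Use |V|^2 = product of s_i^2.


Each vector v_i has |v_i|^2 = s_i^2
Squared scales: 5^2 = 25, 2^2 = 4, 3^2 = 9, (-5)^2 = 25, 4^2 = 16
|V|^2 = 25 * 4 * 9 * 25 * 16
= 360000


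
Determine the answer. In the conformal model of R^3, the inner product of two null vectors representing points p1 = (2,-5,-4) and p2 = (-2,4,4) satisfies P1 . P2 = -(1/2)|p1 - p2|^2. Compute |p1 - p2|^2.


p1 - p2 = (4, -9, -8)
|p1 - p2|^2 = 4^2 + (-9)^2 + (-8)^2
= 16 + 81 + 64
= 161


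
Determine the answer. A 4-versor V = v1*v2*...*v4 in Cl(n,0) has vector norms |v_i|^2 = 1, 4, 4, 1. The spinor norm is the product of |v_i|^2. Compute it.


Spinor norm N(V) = |v1|^2 * |v2|^2 * ... * |v4|^2
= 1 * 4 * 4 * 1
Running product: 1, 4, 16, 16
N(V) = 16


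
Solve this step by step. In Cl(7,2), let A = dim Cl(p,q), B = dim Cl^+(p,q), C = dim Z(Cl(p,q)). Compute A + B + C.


n = 7 + 2 = 9
Total dim = 2^9 = 512
Even subalgebra dim = 2^8 = 256
n is odd, so center dim = 2
Sum = 512 + 256 + 2 = 770


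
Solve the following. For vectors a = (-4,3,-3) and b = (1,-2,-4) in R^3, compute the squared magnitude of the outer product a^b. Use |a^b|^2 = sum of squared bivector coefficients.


a wedge b = (a1*b2 - a2*b1)*e12 + (a1*b3 - a3*b1)*e13 + (a2*b3 - a3*b2)*e23
e12 coeff: (-4)*(-2) - 3*1 = 8 - 3 = 5
e13 coeff: (-4)*(-4) - (-3)*1 = 16 - (-3) = 19
e23 coeff: 3*(-4) - (-3)*(-2) = -12 - 6 = -18
|a wedge b|^2 = 5^2 + 19^2 + (-18)^2
= 25 + 361 + 324
= 710


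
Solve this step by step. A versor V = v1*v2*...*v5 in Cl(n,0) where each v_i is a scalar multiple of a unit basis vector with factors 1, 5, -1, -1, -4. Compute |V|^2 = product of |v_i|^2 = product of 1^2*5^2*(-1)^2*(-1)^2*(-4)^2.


Each vector v_i has |v_i|^2 = s_i^2
Squared scales: 1^2 = 1, 5^2 = 25, (-1)^2 = 1, (-1)^2 = 1, (-4)^2 = 16
|V|^2 = 1 * 25 * 1 * 1 * 16
= 400


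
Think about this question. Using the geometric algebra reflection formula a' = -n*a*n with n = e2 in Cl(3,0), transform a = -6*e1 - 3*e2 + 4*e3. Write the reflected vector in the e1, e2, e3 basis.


Reflection formula: a' = -n*a*n, with n = e2 (unit vector, n^2 = 1).
For reflection through hyperplane perp to e2:
The component along e2 flips sign, others stay.
a = (-6, -3, 4)
a' = (-6, 3, 4)
a' = -6*e1 + 3*e2 + 4*e3


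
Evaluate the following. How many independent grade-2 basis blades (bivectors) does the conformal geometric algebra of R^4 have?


The conformal model of R^4 uses Cl(5,1) with m = 4 + 2 = 6 generators.
Number of grade-2 blades = C(m, 2) = C(6, 2)
= 6*5/2 = 15


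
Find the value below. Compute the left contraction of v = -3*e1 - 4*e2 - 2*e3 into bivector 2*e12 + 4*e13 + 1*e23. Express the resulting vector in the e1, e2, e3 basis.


Left contraction v _| B = <vB>_1 (grade-1 part of the geometric product vB).
Using e1_|e12 = e2, e2_|e12 = -e1, e1_|e13 = e3, e3_|e13 = -e1, e2_|e23 = e3, e3_|e23 = -e2:
e1 coeff: -v2*b12 - v3*b13 = -(-4)*(2) - (-2)*(4) = 16
e2 coeff: v1*b12 - v3*b23 = (-3)*(2) - (-2)*(1) = -4
e3 coeff: v1*b13 + v2*b23 = (-3)*(4) + (-4)*(1) = -16
v _| B = 16*e1 - 4*e2 - 16*e3


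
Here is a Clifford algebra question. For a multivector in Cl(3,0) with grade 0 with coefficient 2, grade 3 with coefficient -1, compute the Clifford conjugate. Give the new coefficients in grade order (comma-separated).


Clifford conjugate sign for grade k: (-1)^(k(k+1)/2)
Grade 0: (-1)^(0*1/2) = (-1)^0 = 1, coeff 2 -> 2
Grade 3: (-1)^(3*4/2) = (-1)^6 = 1, coeff -1 -> -1
Conjugated coefficients: 2, -1


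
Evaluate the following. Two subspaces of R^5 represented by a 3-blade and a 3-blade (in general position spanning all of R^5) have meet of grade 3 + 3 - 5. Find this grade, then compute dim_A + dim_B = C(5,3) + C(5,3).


Meet grade = grade(A) + grade(B) - n
= 3 + 3 - 5 = 1
C(5,3) = 10
C(5,3) = 10
dim_A + dim_B = 10 + 10 = 20


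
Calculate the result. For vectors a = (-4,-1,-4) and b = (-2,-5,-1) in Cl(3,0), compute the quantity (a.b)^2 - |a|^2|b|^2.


a . b = (-4)*(-2) + (-1)*(-5) + (-4)*(-1)
= 8 + 5 + 4 = 17
|a|^2 = (-4)^2 + (-1)^2 + (-4)^2 = 33
|b|^2 = (-2)^2 + (-5)^2 + (-1)^2 = 30
(a.b)^2 = 17^2 = 289
|a|^2 * |b|^2 = 33 * 30 = 990
Result = 289 - 990 = -701


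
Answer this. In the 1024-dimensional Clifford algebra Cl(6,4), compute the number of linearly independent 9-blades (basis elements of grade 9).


Number of grade-k basis blades in Cl(p,q) with n = p + q is C(n, k).
n = 6 + 4 = 10
C(10, 9) = 10! / (9! * 1!)
= 3628800 / (362880 * 1)
= 10


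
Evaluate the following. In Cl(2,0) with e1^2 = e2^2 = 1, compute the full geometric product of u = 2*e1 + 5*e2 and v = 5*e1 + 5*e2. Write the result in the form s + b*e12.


Expand: (2*e1 + 5*e2)(5*e1 + 5*e2)
= 2*5*e1e1 + 2*5*e1e2 + 5*5*e2e1 + 5*5*e2e2
Using e1^2 = e2^2 = 1, e2e1 = -e1e2:
Scalar part s = 2*5 + 5*5 = 10 + 25 = 35
Bivector part b = 2*5 - 5*5 = 10 - 25 = -15
uv = 35 - 15*e12


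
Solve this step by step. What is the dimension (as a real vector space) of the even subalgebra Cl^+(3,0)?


Even subalgebra dimension = 2^(n-1)
n = 3 + 0 = 3
2^(3 - 1) = 2^2 = 4
Verification: sum of C(3,k) for even k = 1 + 3 = 4
Result = 4


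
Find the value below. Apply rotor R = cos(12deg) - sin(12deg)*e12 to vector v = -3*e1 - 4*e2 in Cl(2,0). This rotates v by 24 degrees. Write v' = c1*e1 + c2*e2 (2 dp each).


Rotor R = cos(12deg) - sin(12deg)*e12
Rotation angle theta = 2 * 12 = 24 degrees
v' = R*v*~R rotates v by theta.
cos(24deg) = 0.9135, sin(24deg) = 0.4067
v'_1 = -3*cos(24deg) - (-4)*sin(24deg)
= -3*0.9135 - (-4)*0.4067
= -1.11
v'_2 = -3*sin(24deg) + (-4)*cos(24deg)
= -3*0.4067 + (-4)*0.9135
= -4.87
v' = -1.11*e1 - 4.87*e2


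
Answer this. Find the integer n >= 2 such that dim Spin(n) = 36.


dim Spin(n) = dim so(n) = n(n-1)/2.
Solve n(n-1)/2 = 36, i.e. n^2 - n - 72 = 0.
Discriminant = 1 + 8*36 = 289
n = (1 + sqrt(289))/2 = (1 + 17)/2 = 9


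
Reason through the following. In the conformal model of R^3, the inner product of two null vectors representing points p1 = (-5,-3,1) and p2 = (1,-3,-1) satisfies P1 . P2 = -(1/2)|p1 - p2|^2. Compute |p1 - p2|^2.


p1 - p2 = (-6, 0, 2)
|p1 - p2|^2 = (-6)^2 + 0^2 + 2^2
= 36 + 0 + 4
= 40


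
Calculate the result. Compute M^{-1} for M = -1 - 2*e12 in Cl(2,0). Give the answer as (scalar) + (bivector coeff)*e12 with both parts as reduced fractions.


M = -1 - 2*e12, where e12^2 = -1.
Since M commutes with its reverse ~M = a - b*e12, M * ~M = a^2 - b^2*e12^2 = a^2 + b^2.
So M^{-1} = ~M / (a^2 + b^2) = (a - b*e12)/(a^2 + b^2).
a^2 + b^2 = 1 + 4 = 5
Scalar part = -1/5 = -1/5
Bivector coeff = 2/5 = 2/5
M^{-1} = -1/5 + 2/5*e12


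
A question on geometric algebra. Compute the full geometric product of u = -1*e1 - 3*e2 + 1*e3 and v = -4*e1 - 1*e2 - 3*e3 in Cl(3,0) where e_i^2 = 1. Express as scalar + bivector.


In Cl(3,0): e_i^2 = 1, e_ie_j = -e_je_i for i != j.
Scalar part = u . v = (-1)*(-4) + (-3)*(-1) + 1*(-3)
= 4 + 3 + (-3) = 4
e12 coeff = (-1)*(-1) - (-3)*(-4) = 1 - 12 = -11
e13 coeff = (-1)*(-3) - 1*(-4) = 3 - (-4) = 7
e23 coeff = (-3)*(-3) - 1*(-1) = 9 - (-1) = 10
uv = 4 - 11*e12 + 7*e13 + 10*e23


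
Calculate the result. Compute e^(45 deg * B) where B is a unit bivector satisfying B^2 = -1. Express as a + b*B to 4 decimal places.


For a unit bivector B with B^2 = -1, the exponential series gives
e^(theta*B) = cos(theta) + sin(theta)*B (the GA analogue of Euler's formula).
theta = 45 degrees = 0.785398 rad
cos(45 deg) = 0.7071
sin(45 deg) = 0.7071
exp(theta*B) = 0.7071 + 0.7071*B
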